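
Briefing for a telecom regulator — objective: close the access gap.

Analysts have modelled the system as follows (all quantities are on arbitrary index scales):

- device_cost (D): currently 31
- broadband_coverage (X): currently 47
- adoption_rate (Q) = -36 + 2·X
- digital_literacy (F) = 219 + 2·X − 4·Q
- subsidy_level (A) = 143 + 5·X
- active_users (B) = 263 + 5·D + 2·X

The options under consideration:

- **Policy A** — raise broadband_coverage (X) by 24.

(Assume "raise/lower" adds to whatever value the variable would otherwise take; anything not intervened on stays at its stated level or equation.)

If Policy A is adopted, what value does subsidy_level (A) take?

498

Policy A (X + 24):
  X = 47 + 24 = 71
  A = 143 + 5·71 = 498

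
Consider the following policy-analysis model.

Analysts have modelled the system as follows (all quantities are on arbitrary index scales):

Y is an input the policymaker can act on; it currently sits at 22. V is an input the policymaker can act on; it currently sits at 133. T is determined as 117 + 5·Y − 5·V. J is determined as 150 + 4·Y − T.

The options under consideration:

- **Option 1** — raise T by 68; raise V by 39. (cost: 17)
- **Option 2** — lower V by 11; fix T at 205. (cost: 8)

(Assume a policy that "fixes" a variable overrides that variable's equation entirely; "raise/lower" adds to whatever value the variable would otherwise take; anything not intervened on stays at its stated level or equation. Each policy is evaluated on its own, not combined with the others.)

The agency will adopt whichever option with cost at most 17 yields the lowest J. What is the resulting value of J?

33

Option 1 (T + 68, V + 39):
  Y = 22
  V = 133 + 39 = 172
  T = 117 + 5·22 − 5·172 (+68 from intervention) = -565
  J = 150 + 4·22 − (-565) = 803
Option 2 (V − 11, T := 205):
  Y = 22
  V = 133 − 11 = 122
  T = 205
  J = 150 + 4·22 − 205 = 33
Comparing — Option 1: J=803, Option 2: J=33. Lowest is 33 (Option 2).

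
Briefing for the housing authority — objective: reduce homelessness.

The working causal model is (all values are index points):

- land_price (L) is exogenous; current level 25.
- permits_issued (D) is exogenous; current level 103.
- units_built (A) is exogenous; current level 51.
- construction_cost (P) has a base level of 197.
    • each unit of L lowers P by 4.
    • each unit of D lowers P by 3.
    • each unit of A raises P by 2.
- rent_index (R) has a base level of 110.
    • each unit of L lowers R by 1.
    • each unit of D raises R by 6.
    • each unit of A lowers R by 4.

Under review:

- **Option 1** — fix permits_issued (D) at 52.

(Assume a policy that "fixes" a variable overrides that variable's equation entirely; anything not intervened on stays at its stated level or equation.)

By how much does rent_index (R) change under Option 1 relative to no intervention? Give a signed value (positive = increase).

-306

Baseline:
  L = 25
  D = 103
  A = 51
  R = 110 − 25 + 6·103 − 4·51 = 499
Option 1 (D := 52):
  L = 25
  D = 52
  A = 51
  R = 110 − 25 + 6·52 − 4·51 = 193
Change in R: 193 − 499 = -306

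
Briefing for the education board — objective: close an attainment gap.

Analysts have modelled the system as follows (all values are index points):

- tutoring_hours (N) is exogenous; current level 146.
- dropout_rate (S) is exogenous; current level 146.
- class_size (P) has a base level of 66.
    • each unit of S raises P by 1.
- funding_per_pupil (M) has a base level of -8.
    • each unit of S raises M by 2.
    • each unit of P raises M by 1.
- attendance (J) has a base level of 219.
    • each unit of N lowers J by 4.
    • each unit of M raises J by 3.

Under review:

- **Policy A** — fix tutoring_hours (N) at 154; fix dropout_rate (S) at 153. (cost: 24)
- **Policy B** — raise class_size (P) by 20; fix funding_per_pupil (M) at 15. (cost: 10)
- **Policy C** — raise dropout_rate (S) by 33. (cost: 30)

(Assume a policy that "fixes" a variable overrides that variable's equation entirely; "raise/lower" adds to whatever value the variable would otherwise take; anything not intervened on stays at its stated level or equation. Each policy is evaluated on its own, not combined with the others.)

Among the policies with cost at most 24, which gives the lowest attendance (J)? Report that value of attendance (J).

-320

Policy A (N := 154, S := 153):
  N = 154
  S = 153
  P = 66 + 153 = 219
  M = -8 + 2·153 + 219 = 517
  J = 219 − 4·154 + 3·517 = 1154
Policy B (P + 20, M := 15):
  N = 146
  S = 146
  P = 66 + 146 (+20 from intervention) = 232
  M = 15
  J = 219 − 4·146 + 3·15 = -320
Comparing — Policy A: J=1154, Policy B: J=-320. Lowest is -320 (Policy B).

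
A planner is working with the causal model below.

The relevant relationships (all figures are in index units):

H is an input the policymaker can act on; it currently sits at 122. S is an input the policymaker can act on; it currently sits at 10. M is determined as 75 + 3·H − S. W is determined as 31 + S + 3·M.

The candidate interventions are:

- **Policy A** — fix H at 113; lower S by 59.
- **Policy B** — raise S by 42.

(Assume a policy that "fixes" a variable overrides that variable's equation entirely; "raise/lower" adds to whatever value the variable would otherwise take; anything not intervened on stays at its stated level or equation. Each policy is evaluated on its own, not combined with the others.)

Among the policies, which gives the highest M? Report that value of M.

Policy A (H := 113, S − 59):
  H = 113
  S = 10 − 59 = -49
  M = 75 + 3·113 − (-49) = 463
Policy B (S + 42):
  H = 122
  S = 10 + 42 = 52
  M = 75 + 3·122 − 52 = 389
Comparing — Policy A: M=463, Policy B: M=389. Highest is 463 (Policy A).

463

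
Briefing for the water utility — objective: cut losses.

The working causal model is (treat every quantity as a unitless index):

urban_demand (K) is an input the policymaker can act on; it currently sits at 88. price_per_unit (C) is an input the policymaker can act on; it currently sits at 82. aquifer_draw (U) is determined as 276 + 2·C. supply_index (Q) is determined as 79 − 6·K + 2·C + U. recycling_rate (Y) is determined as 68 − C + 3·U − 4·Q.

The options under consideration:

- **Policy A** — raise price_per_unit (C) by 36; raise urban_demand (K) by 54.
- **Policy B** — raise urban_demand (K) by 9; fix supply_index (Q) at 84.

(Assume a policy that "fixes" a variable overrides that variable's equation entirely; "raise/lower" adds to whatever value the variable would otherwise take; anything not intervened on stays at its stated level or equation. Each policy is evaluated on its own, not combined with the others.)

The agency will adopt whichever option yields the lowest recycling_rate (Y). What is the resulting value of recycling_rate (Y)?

970

Policy A (C + 36, K + 54):
  K = 88 + 54 = 142
  C = 82 + 36 = 118
  U = 276 + 2·118 = 512
  Q = 79 − 6·142 + 2·118 + 512 = -25
  Y = 68 − 118 + 3·512 − 4·(-25) = 1586
Policy B (K + 9, Q := 84):
  K = 88 + 9 = 97
  C = 82
  U = 276 + 2·82 = 440
  Q = 84
  Y = 68 − 82 + 3·440 − 4·84 = 970
Comparing — Policy A: Y=1586, Policy B: Y=970. Lowest is 970 (Policy B).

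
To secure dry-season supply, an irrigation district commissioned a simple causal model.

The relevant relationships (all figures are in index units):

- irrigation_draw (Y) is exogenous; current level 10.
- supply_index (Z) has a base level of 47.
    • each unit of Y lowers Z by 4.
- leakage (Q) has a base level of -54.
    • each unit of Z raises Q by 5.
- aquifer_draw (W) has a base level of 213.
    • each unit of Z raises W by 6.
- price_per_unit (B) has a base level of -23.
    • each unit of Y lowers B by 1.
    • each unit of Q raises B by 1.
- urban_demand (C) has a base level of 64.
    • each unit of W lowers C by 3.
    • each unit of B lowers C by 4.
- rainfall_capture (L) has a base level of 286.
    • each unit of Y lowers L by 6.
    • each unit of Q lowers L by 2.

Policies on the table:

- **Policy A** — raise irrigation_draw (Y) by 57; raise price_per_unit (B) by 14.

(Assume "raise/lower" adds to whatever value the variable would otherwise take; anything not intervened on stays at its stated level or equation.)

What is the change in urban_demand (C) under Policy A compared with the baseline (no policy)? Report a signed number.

8836

Baseline:
  Y = 10
  Z = 47 − 4·10 = 7
  Q = -54 + 5·7 = -19
  W = 213 + 6·7 = 255
  B = -23 − 10 + (-19) = -52
  C = 64 − 3·255 − 4·(-52) = -493
Policy A (Y + 57, B + 14):
  Y = 10 + 57 = 67
  Z = 47 − 4·67 = -221
  Q = -54 + 5·(-221) = -1159
  W = 213 + 6·(-221) = -1113
  B = -23 − 67 + (-1159) (+14 from intervention) = -1235
  C = 64 − 3·(-1113) − 4·(-1235) = 8343
Change in C: 8343 − (-493) = 8836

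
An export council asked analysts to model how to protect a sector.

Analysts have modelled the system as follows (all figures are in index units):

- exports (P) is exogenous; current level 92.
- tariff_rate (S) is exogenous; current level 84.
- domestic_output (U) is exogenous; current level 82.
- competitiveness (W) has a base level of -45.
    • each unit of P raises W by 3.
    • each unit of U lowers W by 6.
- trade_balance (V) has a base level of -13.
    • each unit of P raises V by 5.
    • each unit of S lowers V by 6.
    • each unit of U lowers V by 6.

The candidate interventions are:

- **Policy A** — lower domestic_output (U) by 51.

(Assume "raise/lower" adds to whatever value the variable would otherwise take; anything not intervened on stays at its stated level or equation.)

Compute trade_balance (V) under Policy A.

Policy A (U − 51):
  P = 92
  S = 84
  U = 82 − 51 = 31
  V = -13 + 5·92 − 6·84 − 6·31 = -243

-243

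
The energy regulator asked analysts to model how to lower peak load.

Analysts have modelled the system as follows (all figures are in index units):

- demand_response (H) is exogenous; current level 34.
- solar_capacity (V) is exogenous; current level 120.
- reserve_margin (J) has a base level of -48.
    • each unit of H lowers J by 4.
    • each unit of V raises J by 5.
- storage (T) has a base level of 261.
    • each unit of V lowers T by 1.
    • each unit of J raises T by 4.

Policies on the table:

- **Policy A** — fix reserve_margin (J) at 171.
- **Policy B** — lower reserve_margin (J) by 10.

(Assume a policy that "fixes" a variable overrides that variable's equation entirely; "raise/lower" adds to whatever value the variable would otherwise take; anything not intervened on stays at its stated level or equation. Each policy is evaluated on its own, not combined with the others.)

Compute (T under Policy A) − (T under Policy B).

-940

Policy A (J := 171):
  H = 34
  V = 120
  J = 171
  T = 261 − 120 + 4·171 = 825
Policy B (J − 10):
  H = 34
  V = 120
  J = -48 − 4·34 + 5·120 (−10 from intervention) = 406
  T = 261 − 120 + 4·406 = 1765
T: 825 − 1765 = -940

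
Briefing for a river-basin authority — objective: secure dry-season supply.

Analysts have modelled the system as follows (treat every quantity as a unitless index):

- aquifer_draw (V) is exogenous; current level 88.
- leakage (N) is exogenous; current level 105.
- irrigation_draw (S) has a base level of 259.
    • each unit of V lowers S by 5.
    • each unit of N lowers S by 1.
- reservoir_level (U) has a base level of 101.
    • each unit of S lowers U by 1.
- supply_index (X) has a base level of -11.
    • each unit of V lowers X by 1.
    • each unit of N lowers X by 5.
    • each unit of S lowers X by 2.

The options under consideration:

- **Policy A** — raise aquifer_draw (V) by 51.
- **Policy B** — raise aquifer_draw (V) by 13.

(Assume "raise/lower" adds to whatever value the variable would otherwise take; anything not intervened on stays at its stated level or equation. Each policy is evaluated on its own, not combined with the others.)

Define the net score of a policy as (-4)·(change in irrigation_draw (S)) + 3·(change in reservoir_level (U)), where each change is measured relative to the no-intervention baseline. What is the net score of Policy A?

1785

Baseline:
  V = 88
  N = 105
  S = 259 − 5·88 − 105 = -286
  U = 101 − (-286) = 387
Policy A (V + 51):
  V = 88 + 51 = 139
  N = 105
  S = 259 − 5·139 − 105 = -541
  U = 101 − (-541) = 642
ΔS = -541 − (-286) = -255; ΔU = 642 − 387 = 255
Score = (-4)·(-255) + 3·255 = 1785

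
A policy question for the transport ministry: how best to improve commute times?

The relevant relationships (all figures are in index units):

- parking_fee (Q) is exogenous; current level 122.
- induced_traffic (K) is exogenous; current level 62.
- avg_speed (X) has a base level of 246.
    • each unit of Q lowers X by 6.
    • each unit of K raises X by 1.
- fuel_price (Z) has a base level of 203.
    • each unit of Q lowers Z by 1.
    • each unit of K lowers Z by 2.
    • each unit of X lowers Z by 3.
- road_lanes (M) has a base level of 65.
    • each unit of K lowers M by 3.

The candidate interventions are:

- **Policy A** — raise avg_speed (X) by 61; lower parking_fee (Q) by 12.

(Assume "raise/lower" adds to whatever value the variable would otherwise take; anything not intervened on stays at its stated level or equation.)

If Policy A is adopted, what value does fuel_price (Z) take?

842

Policy A (X + 61, Q − 12):
  Q = 122 − 12 = 110
  K = 62
  X = 246 − 6·110 + 62 (+61 from intervention) = -291
  Z = 203 − 110 − 2·62 − 3·(-291) = 842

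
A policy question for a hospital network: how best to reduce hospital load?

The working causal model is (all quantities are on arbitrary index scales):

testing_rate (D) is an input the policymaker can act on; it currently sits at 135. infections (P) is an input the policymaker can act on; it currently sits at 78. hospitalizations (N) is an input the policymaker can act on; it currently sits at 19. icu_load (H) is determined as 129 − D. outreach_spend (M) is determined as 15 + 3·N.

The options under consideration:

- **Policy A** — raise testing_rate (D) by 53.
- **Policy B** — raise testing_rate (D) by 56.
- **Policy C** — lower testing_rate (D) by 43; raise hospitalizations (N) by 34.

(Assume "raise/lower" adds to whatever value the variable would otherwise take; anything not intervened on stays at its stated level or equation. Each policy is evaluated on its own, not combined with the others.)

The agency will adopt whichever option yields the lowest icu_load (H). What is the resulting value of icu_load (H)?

Policy A (D + 53):
  D = 135 + 53 = 188
  H = 129 − 188 = -59
Policy B (D + 56):
  D = 135 + 56 = 191
  H = 129 − 191 = -62
Policy C (D − 43, N + 34):
  D = 135 − 43 = 92
  H = 129 − 92 = 37
Comparing — Policy A: H=-59, Policy B: H=-62, Policy C: H=37. Lowest is -62 (Policy B).

-62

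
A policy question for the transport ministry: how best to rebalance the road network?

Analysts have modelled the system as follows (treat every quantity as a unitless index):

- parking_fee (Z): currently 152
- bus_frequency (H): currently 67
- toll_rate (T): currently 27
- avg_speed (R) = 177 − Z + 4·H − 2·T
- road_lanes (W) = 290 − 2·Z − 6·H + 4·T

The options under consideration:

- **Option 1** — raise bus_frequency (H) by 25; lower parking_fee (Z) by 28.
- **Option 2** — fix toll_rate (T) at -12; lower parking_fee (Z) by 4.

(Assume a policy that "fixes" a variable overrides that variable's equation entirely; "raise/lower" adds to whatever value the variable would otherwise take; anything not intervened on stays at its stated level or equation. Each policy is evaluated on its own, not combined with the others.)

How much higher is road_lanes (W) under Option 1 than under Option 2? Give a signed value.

54

Option 1 (H + 25, Z − 28):
  Z = 152 − 28 = 124
  H = 67 + 25 = 92
  T = 27
  W = 290 − 2·124 − 6·92 + 4·27 = -402
Option 2 (T := -12, Z − 4):
  Z = 152 − 4 = 148
  H = 67
  T = -12
  W = 290 − 2·148 − 6·67 + 4·(-12) = -456
W: -402 − (-456) = 54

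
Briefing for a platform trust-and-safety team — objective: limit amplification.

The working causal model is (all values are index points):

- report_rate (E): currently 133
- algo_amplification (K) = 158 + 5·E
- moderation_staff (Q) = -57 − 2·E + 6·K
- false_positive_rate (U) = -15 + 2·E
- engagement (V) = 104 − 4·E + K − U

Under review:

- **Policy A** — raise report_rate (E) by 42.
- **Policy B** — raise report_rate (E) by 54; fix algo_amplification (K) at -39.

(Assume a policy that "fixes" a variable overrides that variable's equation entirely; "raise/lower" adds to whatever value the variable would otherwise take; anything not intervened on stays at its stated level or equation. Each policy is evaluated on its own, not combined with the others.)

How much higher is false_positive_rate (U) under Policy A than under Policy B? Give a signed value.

Policy A (E + 42):
  E = 133 + 42 = 175
  U = -15 + 2·175 = 335
Policy B (E + 54, K := -39):
  E = 133 + 54 = 187
  U = -15 + 2·187 = 359
U: 335 − 359 = -24

-24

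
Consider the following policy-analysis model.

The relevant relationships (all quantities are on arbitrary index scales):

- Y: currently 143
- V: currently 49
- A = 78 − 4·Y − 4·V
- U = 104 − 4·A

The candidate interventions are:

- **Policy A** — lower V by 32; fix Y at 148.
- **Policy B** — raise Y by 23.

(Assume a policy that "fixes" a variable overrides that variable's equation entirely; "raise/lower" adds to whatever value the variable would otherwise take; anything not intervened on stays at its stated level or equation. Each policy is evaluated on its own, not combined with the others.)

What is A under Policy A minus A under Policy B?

Policy A (V − 32, Y := 148):
  Y = 148
  V = 49 − 32 = 17
  A = 78 − 4·148 − 4·17 = -582
Policy B (Y + 23):
  Y = 143 + 23 = 166
  V = 49
  A = 78 − 4·166 − 4·49 = -782
A: -582 − (-782) = 200

200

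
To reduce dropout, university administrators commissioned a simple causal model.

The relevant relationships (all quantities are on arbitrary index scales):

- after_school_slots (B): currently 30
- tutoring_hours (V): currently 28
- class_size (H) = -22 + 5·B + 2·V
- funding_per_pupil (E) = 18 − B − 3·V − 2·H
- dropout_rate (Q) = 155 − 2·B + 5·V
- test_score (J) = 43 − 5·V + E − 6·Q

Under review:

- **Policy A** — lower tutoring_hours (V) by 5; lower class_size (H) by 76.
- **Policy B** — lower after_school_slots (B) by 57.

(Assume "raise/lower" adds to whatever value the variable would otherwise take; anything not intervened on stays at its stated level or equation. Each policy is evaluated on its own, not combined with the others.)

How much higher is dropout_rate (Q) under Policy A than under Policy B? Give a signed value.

-139

Policy A (V − 5, H − 76):
  B = 30
  V = 28 − 5 = 23
  Q = 155 − 2·30 + 5·23 = 210
Policy B (B − 57):
  B = 30 − 57 = -27
  V = 28
  Q = 155 − 2·(-27) + 5·28 = 349
Q: 210 − 349 = -139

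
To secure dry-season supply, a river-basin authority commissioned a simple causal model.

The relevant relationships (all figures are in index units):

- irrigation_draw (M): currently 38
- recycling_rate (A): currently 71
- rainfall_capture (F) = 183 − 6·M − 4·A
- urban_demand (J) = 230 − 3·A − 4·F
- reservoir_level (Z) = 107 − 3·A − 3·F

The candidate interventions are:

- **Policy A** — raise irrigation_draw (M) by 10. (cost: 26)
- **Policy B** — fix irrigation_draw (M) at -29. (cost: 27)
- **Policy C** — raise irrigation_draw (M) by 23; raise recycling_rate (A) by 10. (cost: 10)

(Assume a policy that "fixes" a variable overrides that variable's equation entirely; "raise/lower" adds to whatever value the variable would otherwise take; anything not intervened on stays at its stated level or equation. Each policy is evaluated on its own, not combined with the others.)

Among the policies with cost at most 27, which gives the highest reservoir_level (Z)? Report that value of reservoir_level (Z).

Policy A (M + 10):
  M = 38 + 10 = 48
  A = 71
  F = 183 − 6·48 − 4·71 = -389
  Z = 107 − 3·71 − 3·(-389) = 1061
Policy B (M := -29):
  M = -29
  A = 71
  F = 183 − 6·(-29) − 4·71 = 73
  Z = 107 − 3·71 − 3·73 = -325
Policy C (M + 23, A + 10):
  M = 38 + 23 = 61
  A = 71 + 10 = 81
  F = 183 − 6·61 − 4·81 = -507
  Z = 107 − 3·81 − 3·(-507) = 1385
Comparing — Policy A: Z=1061, Policy B: Z=-325, Policy C: Z=1385. Highest is 1385 (Policy C).

1385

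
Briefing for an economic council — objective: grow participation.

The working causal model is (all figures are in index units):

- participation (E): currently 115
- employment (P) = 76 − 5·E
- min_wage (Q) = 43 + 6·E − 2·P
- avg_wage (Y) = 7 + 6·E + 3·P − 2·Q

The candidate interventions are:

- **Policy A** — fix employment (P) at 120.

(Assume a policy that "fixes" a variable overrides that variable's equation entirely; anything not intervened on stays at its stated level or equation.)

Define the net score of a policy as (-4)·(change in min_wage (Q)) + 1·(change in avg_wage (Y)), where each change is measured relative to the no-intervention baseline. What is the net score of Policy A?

9285

Baseline:
  E = 115
  P = 76 − 5·115 = -499
  Q = 43 + 6·115 − 2·(-499) = 1731
  Y = 7 + 6·115 + 3·(-499) − 2·1731 = -4262
Policy A (P := 120):
  E = 115
  P = 120
  Q = 43 + 6·115 − 2·120 = 493
  Y = 7 + 6·115 + 3·120 − 2·493 = 71
ΔQ = 493 − 1731 = -1238; ΔY = 71 − (-4262) = 4333
Score = (-4)·(-1238) + 1·4333 = 9285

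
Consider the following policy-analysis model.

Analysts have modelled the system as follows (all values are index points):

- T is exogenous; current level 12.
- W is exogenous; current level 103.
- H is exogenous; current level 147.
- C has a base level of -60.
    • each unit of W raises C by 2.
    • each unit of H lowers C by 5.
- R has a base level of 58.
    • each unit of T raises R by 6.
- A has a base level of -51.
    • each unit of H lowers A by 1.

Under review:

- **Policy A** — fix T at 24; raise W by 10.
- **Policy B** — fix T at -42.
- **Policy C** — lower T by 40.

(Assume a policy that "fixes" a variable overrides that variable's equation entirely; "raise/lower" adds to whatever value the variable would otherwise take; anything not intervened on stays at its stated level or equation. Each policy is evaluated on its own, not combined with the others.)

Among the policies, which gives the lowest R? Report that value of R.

-194

Policy A (T := 24, W + 10):
  T = 24
  R = 58 + 6·24 = 202
Policy B (T := -42):
  T = -42
  R = 58 + 6·(-42) = -194
Policy C (T − 40):
  T = 12 − 40 = -28
  R = 58 + 6·(-28) = -110
Comparing — Policy A: R=202, Policy B: R=-194, Policy C: R=-110. Lowest is -194 (Policy B).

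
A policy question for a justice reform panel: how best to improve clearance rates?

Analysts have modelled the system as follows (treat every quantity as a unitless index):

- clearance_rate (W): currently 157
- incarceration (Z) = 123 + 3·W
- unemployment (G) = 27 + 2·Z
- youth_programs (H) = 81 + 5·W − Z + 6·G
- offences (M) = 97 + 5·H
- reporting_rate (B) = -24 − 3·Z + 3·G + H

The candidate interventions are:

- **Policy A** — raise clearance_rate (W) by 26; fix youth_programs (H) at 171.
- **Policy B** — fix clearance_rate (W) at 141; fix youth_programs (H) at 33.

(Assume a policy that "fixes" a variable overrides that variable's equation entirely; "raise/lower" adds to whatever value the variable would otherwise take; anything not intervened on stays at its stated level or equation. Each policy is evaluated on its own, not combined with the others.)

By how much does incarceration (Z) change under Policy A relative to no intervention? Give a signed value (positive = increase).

Baseline:
  W = 157
  Z = 123 + 3·157 = 594
Policy A (W + 26, H := 171):
  W = 157 + 26 = 183
  Z = 123 + 3·183 = 672
Change in Z: 672 − 594 = 78

78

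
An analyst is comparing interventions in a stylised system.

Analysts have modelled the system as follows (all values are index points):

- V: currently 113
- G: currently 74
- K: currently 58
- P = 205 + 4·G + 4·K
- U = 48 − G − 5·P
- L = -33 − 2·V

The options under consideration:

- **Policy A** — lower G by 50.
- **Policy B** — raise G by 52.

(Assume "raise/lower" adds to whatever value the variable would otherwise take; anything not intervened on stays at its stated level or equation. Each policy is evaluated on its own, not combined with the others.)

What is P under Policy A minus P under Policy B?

-408

Policy A (G − 50):
  G = 74 − 50 = 24
  K = 58
  P = 205 + 4·24 + 4·58 = 533
Policy B (G + 52):
  G = 74 + 52 = 126
  K = 58
  P = 205 + 4·126 + 4·58 = 941
P: 533 − 941 = -408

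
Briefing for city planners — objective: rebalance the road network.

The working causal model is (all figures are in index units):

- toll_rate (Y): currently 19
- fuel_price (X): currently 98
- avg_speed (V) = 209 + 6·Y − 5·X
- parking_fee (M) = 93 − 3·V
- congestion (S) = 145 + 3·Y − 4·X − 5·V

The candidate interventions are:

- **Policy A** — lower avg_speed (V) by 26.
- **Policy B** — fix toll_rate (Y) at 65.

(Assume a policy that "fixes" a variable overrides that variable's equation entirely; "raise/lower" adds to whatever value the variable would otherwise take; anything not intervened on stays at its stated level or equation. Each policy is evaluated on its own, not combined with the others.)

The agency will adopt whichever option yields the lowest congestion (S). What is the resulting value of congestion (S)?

Policy A (V − 26):
  Y = 19
  X = 98
  V = 209 + 6·19 − 5·98 (−26 from intervention) = -193
  S = 145 + 3·19 − 4·98 − 5·(-193) = 775
Policy B (Y := 65):
  Y = 65
  X = 98
  V = 209 + 6·65 − 5·98 = 109
  S = 145 + 3·65 − 4·98 − 5·109 = -597
Comparing — Policy A: S=775, Policy B: S=-597. Lowest is -597 (Policy B).

-597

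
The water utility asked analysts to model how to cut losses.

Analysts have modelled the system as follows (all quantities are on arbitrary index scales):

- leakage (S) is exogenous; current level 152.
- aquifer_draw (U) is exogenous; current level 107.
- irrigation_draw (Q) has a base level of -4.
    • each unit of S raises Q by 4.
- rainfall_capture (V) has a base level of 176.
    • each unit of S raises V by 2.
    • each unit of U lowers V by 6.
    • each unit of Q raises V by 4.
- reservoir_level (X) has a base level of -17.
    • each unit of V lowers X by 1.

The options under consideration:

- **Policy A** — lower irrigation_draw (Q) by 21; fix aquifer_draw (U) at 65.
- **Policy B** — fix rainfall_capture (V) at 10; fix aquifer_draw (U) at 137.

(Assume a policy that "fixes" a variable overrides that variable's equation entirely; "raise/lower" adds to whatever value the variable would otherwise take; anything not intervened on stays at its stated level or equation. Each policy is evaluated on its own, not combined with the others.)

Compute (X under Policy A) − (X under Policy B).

Policy A (Q − 21, U := 65):
  S = 152
  U = 65
  Q = -4 + 4·152 (−21 from intervention) = 583
  V = 176 + 2·152 − 6·65 + 4·583 = 2422
  X = -17 − 2422 = -2439
Policy B (V := 10, U := 137):
  S = 152
  U = 137
  Q = -4 + 4·152 = 604
  V = 10
  X = -17 − 10 = -27
X: -2439 − (-27) = -2412

-2412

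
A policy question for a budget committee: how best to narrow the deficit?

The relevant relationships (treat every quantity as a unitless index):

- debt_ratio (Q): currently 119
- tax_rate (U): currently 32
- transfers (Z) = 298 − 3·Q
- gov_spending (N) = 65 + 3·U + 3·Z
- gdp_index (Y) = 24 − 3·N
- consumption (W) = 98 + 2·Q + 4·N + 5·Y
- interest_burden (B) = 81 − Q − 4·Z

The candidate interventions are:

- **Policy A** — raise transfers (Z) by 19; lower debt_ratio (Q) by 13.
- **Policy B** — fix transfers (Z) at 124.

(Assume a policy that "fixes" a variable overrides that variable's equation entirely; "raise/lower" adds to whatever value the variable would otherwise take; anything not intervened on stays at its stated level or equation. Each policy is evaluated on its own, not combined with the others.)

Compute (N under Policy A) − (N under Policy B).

Policy A (Z + 19, Q − 13):
  Q = 119 − 13 = 106
  U = 32
  Z = 298 − 3·106 (+19 from intervention) = -1
  N = 65 + 3·32 + 3·(-1) = 158
Policy B (Z := 124):
  Q = 119
  U = 32
  Z = 124
  N = 65 + 3·32 + 3·124 = 533
N: 158 − 533 = -375

-375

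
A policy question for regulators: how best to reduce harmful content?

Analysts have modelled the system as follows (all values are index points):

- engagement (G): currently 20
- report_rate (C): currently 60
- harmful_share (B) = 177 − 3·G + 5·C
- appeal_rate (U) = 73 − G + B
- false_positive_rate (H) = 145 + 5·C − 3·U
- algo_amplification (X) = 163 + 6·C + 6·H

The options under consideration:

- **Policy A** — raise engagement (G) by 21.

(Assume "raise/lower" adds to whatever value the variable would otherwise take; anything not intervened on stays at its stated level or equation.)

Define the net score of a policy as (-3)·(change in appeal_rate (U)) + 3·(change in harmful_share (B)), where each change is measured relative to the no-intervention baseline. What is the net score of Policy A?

63

Baseline:
  G = 20
  C = 60
  B = 177 − 3·20 + 5·60 = 417
  U = 73 − 20 + 417 = 470
Policy A (G + 21):
  G = 20 + 21 = 41
  C = 60
  B = 177 − 3·41 + 5·60 = 354
  U = 73 − 41 + 354 = 386
ΔU = 386 − 470 = -84; ΔB = 354 − 417 = -63
Score = (-3)·(-84) + 3·(-63) = 63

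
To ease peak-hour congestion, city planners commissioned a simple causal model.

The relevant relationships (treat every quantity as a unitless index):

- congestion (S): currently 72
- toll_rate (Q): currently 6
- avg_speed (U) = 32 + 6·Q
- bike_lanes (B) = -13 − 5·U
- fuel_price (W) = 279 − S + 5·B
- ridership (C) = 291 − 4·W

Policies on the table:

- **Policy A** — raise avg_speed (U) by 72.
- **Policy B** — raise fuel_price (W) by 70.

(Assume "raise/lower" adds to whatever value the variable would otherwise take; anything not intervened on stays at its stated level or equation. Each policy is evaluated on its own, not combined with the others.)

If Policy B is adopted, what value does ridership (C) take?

6243

Policy B (W + 70):
  S = 72
  Q = 6
  U = 32 + 6·6 = 68
  B = -13 − 5·68 = -353
  W = 279 − 72 + 5·(-353) (+70 from intervention) = -1488
  C = 291 − 4·(-1488) = 6243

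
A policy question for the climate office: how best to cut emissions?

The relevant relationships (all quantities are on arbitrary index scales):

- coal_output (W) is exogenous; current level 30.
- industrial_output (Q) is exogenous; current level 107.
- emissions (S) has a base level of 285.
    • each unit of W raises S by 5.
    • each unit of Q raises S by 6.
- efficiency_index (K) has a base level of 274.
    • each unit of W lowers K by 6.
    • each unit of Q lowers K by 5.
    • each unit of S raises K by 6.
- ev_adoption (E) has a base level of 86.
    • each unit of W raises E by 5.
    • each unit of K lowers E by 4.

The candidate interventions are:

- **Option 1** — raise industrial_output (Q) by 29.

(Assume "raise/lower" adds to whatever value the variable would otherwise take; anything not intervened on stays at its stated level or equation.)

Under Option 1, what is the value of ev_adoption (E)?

Option 1 (Q + 29):
  W = 30
  Q = 107 + 29 = 136
  S = 285 + 5·30 + 6·136 = 1251
  K = 274 − 6·30 − 5·136 + 6·1251 = 6920
  E = 86 + 5·30 − 4·6920 = -27444

-27444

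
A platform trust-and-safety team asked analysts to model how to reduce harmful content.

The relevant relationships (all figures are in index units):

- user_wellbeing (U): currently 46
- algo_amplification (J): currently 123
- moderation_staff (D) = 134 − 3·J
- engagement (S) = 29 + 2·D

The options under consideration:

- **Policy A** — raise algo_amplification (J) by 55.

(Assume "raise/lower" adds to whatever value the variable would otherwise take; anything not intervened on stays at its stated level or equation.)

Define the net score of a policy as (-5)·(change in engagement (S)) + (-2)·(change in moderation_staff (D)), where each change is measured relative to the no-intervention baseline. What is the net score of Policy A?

Baseline:
  J = 123
  D = 134 − 3·123 = -235
  S = 29 + 2·(-235) = -441
Policy A (J + 55):
  J = 123 + 55 = 178
  D = 134 − 3·178 = -400
  S = 29 + 2·(-400) = -771
ΔS = -771 − (-441) = -330; ΔD = -400 − (-235) = -165
Score = (-5)·(-330) + (-2)·(-165) = 1980

1980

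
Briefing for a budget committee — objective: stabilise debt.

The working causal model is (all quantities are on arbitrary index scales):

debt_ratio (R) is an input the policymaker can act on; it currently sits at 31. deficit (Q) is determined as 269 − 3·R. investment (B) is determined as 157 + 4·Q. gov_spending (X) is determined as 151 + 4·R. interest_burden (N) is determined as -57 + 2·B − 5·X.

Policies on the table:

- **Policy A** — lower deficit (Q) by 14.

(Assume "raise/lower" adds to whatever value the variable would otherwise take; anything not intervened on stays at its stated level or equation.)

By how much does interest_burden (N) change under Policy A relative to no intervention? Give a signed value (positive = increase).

Baseline:
  R = 31
  Q = 269 − 3·31 = 176
  B = 157 + 4·176 = 861
  X = 151 + 4·31 = 275
  N = -57 + 2·861 − 5·275 = 290
Policy A (Q − 14):
  R = 31
  Q = 269 − 3·31 (−14 from intervention) = 162
  B = 157 + 4·162 = 805
  X = 151 + 4·31 = 275
  N = -57 + 2·805 − 5·275 = 178
Change in N: 178 − 290 = -112

-112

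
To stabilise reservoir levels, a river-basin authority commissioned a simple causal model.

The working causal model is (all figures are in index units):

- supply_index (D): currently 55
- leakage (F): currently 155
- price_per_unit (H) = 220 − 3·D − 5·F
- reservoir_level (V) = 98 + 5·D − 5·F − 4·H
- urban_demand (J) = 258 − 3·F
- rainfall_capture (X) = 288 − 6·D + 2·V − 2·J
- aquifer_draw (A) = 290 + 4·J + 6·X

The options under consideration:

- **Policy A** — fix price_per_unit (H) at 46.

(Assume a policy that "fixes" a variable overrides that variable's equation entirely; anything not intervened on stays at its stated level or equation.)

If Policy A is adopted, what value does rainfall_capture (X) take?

-800

Policy A (H := 46):
  D = 55
  F = 155
  H = 46
  V = 98 + 5·55 − 5·155 − 4·46 = -586
  J = 258 − 3·155 = -207
  X = 288 − 6·55 + 2·(-586) − 2·(-207) = -800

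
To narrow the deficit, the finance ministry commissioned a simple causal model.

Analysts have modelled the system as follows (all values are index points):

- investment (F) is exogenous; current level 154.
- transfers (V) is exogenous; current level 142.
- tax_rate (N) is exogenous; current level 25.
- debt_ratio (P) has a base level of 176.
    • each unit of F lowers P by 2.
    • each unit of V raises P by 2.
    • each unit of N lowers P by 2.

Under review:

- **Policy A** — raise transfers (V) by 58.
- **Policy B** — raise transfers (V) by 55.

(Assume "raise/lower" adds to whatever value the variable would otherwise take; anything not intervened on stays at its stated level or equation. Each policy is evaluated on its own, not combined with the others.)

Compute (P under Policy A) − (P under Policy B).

6

Policy A (V + 58):
  F = 154
  V = 142 + 58 = 200
  N = 25
  P = 176 − 2·154 + 2·200 − 2·25 = 218
Policy B (V + 55):
  F = 154
  V = 142 + 55 = 197
  N = 25
  P = 176 − 2·154 + 2·197 − 2·25 = 212
P: 218 − 212 = 6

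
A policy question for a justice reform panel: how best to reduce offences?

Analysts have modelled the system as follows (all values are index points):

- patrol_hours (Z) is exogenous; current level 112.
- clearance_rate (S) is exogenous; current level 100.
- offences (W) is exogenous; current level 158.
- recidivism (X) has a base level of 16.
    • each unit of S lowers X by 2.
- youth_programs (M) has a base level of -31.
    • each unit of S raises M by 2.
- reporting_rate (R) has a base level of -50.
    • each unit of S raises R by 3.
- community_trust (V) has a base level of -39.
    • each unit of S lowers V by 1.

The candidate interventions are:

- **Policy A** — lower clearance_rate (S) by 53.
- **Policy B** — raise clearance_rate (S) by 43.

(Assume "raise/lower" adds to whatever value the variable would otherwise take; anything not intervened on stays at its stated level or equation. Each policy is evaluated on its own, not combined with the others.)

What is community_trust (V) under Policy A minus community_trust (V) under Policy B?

96

Policy A (S − 53):
  S = 100 − 53 = 47
  V = -39 − 47 = -86
Policy B (S + 43):
  S = 100 + 43 = 143
  V = -39 − 143 = -182
V: -86 − (-182) = 96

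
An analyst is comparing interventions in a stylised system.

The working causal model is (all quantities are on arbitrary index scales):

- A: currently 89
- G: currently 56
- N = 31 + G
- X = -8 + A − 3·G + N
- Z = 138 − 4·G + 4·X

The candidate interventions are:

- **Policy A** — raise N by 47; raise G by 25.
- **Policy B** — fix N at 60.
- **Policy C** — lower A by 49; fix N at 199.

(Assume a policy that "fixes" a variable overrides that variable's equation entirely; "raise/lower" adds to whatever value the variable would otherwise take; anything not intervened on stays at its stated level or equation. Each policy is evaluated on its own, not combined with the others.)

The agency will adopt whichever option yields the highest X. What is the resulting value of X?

Policy A (N + 47, G + 25):
  A = 89
  G = 56 + 25 = 81
  N = 31 + 81 (+47 from intervention) = 159
  X = -8 + 89 − 3·81 + 159 = -3
Policy B (N := 60):
  A = 89
  G = 56
  N = 60
  X = -8 + 89 − 3·56 + 60 = -27
Policy C (A − 49, N := 199):
  A = 89 − 49 = 40
  G = 56
  N = 199
  X = -8 + 40 − 3·56 + 199 = 63
Comparing — Policy A: X=-3, Policy B: X=-27, Policy C: X=63. Highest is 63 (Policy C).

63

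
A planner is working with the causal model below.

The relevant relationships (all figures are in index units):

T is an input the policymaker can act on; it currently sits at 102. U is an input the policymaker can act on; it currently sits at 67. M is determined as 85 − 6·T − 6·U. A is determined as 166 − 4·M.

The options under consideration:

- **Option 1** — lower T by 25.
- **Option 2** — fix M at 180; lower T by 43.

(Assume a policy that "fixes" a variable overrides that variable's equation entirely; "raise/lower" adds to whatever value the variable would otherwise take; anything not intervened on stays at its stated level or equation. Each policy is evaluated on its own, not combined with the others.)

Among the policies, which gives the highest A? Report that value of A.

Option 1 (T − 25):
  T = 102 − 25 = 77
  U = 67
  M = 85 − 6·77 − 6·67 = -779
  A = 166 − 4·(-779) = 3282
Option 2 (M := 180, T − 43):
  T = 102 − 43 = 59
  U = 67
  M = 180
  A = 166 − 4·180 = -554
Comparing — Option 1: A=3282, Option 2: A=-554. Highest is 3282 (Option 1).

3282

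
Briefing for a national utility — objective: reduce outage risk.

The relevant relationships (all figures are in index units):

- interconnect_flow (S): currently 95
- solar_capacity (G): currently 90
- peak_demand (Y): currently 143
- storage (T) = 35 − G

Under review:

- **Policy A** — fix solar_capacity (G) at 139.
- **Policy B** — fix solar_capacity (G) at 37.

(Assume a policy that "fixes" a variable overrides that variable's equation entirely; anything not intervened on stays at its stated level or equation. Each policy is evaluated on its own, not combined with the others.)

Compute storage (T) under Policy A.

-104

Policy A (G := 139):
  G = 139
  T = 35 − 139 = -104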